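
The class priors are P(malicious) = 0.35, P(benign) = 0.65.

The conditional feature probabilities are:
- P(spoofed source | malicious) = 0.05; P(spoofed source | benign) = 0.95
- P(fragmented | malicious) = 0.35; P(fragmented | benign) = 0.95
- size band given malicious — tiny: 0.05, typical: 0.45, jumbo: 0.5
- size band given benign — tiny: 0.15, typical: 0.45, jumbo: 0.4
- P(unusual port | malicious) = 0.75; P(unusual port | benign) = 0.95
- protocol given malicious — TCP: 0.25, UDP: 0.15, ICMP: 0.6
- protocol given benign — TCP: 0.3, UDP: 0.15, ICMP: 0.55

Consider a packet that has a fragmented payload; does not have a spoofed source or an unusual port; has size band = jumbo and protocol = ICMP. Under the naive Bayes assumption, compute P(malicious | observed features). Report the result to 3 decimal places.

0.963

malicious: 0.35 × (1−0.05) × 0.35 × 0.5 × (1−0.75) × 0.6 = 0.008728125
benign: 0.65 × (1−0.95) × 0.95 × 0.4 × (1−0.95) × 0.55 = 0.000339625
P(malicious | x) = 0.008728125 / 0.00906775 ≈ 0.963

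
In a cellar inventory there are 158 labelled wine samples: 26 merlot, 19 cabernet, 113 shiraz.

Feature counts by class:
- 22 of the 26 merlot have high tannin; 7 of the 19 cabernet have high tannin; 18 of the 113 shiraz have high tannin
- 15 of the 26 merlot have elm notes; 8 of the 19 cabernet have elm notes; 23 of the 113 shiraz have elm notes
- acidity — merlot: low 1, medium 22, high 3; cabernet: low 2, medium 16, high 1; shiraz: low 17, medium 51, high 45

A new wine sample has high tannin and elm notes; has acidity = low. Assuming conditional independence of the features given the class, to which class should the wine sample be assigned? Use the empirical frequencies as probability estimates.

shiraz

merlot: (26/158) × (22/26) × (15/26) × (1/26) ≈ 0.00308966
cabernet: (19/158) × (7/19) × (8/19) × (2/19) ≈ 0.0019636
shiraz: (113/158) × (18/113) × (23/113) × (17/113) ≈ 0.00348847
Highest score → shiraz.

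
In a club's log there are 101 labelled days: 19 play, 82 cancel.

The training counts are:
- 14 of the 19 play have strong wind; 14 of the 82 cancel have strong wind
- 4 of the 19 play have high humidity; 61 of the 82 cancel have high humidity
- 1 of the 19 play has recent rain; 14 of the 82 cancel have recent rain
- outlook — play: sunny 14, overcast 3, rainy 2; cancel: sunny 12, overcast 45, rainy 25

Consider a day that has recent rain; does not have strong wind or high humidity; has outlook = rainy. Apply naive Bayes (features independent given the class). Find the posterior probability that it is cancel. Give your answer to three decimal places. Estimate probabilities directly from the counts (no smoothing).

0.976

play: (19/101) × (5/19) × (15/19) × (1/19) × (2/19) ≈ 0.000216526
cancel: (82/101) × (68/82) × (21/82) × (14/82) × (25/82) ≈ 0.00897498
P(cancel | x) = 0.00897498 / 0.009191506 ≈ 0.976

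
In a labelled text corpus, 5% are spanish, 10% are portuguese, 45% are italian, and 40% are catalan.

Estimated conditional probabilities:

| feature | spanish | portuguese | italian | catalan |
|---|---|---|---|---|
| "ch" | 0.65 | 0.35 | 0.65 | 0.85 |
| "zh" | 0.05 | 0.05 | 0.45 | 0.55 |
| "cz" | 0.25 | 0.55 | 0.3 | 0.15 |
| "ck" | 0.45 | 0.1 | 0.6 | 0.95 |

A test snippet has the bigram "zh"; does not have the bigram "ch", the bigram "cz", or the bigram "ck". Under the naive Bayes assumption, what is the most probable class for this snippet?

italian

spanish: 0.05 × (1−0.65) × 0.05 × (1−0.25) × (1−0.45) = 0.0003609375
portuguese: 0.1 × (1−0.35) × 0.05 × (1−0.55) × (1−0.1) = 0.00131625
italian: 0.45 × (1−0.65) × 0.45 × (1−0.3) × (1−0.6) = 0.019845
catalan: 0.4 × (1−0.85) × 0.55 × (1−0.15) × (1−0.95) = 0.0014025
Highest score → italian.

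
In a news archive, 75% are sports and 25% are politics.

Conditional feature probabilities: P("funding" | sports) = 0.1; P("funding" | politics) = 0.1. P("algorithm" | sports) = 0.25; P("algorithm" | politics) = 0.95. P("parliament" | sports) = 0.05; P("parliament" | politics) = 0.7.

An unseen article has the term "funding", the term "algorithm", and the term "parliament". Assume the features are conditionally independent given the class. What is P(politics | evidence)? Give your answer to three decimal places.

0.947

sports: 0.75 × 0.1 × 0.25 × 0.05 = 0.0009375
politics: 0.25 × 0.1 × 0.95 × 0.7 = 0.016625
P(politics | x) = 0.016625 / 0.0175625 ≈ 0.947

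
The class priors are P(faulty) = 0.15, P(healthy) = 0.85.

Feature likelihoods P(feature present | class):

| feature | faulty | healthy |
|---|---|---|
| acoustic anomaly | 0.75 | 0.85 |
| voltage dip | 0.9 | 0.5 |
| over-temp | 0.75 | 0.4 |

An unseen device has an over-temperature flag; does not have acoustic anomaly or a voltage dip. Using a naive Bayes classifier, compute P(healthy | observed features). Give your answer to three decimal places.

0.901

faulty: 0.15 × (1−0.75) × (1−0.9) × 0.75 = 0.0028125
healthy: 0.85 × (1−0.85) × (1−0.5) × 0.4 = 0.0255
P(healthy | x) = 0.0255 / 0.0283125 ≈ 0.901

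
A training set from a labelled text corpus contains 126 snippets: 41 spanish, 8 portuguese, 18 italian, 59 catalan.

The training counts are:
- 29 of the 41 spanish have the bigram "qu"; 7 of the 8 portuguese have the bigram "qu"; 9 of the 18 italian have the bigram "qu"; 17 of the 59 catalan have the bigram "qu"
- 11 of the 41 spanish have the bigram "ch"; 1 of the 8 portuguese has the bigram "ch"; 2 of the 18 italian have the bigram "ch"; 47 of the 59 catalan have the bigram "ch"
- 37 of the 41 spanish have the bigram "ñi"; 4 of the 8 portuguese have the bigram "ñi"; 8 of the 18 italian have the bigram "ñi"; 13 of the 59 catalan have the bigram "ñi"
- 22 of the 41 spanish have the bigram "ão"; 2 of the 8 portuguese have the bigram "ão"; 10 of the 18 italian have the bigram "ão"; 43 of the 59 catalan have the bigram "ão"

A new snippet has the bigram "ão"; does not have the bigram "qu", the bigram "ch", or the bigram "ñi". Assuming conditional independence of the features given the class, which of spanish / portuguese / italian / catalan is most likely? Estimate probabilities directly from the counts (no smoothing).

catalan

spanish: (41/126) × (12/41) × (30/41) × (4/41) × (22/41) ≈ 0.00364807
portuguese: (8/126) × (1/8) × (7/8) × (4/8) × (2/8) ≈ 0.000868056
italian: (18/126) × (9/18) × (16/18) × (10/18) × (10/18) ≈ 0.0195963
catalan: (59/126) × (42/59) × (12/59) × (46/59) × (43/59) ≈ 0.0385239
Highest score → catalan.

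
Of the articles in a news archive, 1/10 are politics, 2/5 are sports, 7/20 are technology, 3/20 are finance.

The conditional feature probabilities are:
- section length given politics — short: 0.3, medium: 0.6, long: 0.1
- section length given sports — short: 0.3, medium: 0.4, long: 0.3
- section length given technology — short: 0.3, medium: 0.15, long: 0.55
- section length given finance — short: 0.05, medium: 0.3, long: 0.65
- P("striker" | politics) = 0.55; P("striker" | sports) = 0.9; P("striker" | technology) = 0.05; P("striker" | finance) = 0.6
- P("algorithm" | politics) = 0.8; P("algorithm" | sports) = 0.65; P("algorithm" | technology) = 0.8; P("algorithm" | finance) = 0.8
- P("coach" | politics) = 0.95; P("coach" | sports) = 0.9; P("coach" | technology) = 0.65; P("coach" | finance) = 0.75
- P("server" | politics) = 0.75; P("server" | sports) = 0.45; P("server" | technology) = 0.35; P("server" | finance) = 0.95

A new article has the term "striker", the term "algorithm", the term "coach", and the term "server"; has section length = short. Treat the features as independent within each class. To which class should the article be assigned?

sports

politics: 0.1 × 0.3 × 0.55 × 0.8 × 0.95 × 0.75 = 0.009405
sports: 0.4 × 0.3 × 0.9 × 0.65 × 0.9 × 0.45 = 0.028431
technology: 0.35 × 0.3 × 0.05 × 0.8 × 0.65 × 0.35 = 0.0009555
finance: 0.15 × 0.05 × 0.6 × 0.8 × 0.75 × 0.95 = 0.002565
Highest score → sports.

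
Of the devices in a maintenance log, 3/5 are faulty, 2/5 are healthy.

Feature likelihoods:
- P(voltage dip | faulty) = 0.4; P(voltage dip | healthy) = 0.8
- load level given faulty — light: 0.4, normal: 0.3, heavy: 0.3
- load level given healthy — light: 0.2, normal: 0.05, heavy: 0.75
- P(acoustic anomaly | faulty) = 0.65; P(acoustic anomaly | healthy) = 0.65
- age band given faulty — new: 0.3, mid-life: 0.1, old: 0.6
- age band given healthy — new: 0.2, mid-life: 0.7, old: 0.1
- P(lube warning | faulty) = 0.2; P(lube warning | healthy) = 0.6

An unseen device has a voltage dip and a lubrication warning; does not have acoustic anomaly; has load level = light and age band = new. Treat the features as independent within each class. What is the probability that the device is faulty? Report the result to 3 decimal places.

0.429

faulty: 0.6 × 0.4 × 0.4 × (1−0.65) × 0.3 × 0.2 = 0.002016
healthy: 0.4 × 0.8 × 0.2 × (1−0.65) × 0.2 × 0.6 = 0.002688
P(faulty | x) = 0.002016 / 0.004704 ≈ 0.429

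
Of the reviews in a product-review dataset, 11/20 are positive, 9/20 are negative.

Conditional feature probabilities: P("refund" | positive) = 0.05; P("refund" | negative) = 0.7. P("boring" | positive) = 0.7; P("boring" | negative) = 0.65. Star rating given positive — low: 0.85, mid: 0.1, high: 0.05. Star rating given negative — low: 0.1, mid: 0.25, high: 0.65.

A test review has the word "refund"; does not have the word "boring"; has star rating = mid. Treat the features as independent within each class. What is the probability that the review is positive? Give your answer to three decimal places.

0.029

positive: 0.55 × 0.05 × (1−0.7) × 0.1 = 0.000825
negative: 0.45 × 0.7 × (1−0.65) × 0.25 = 0.0275625
P(positive | x) = 0.000825 / 0.0283875 ≈ 0.029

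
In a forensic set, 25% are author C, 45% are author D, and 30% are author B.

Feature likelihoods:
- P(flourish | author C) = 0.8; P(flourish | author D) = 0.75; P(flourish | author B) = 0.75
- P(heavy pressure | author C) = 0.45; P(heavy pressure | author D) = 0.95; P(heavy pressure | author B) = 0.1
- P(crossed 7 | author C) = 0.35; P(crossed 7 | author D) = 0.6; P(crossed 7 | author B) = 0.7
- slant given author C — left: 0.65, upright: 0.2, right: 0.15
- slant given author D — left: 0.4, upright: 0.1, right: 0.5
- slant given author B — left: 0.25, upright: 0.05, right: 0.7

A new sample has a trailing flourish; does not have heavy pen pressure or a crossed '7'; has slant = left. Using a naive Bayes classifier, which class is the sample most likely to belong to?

author C: 0.25 × 0.8 × (1−0.45) × (1−0.35) × 0.65 = 0.046475
author D: 0.45 × 0.75 × (1−0.95) × (1−0.6) × 0.4 = 0.0027
author B: 0.3 × 0.75 × (1−0.1) × (1−0.7) × 0.25 = 0.0151875
Highest score → author C.

author C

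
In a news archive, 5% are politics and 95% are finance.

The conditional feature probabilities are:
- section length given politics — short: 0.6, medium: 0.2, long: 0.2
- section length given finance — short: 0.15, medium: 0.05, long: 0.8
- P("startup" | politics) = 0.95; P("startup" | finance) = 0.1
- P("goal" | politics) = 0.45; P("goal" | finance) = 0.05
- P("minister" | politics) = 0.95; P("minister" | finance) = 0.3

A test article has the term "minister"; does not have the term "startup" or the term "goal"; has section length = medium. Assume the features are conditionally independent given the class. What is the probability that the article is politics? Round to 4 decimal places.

0.0210

politics: 0.05 × 0.2 × (1−0.95) × (1−0.45) × 0.95 = 0.00026125
finance: 0.95 × 0.05 × (1−0.1) × (1−0.05) × 0.3 = 0.01218375
P(politics | x) = 0.00026125 / 0.012445 ≈ 0.0210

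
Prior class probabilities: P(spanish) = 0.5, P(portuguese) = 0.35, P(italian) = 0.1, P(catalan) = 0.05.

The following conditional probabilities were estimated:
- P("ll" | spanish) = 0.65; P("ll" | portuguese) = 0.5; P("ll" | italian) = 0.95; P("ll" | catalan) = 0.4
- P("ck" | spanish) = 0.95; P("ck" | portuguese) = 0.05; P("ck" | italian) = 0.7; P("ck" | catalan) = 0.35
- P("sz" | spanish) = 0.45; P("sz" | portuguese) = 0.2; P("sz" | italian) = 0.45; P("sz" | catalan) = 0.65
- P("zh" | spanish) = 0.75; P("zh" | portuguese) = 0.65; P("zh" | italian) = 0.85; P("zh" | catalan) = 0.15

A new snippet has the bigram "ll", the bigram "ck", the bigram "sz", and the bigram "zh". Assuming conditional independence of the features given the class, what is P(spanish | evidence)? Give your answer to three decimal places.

0.793

spanish: 0.5 × 0.65 × 0.95 × 0.45 × 0.75 = 0.104203125
portuguese: 0.35 × 0.5 × 0.05 × 0.2 × 0.65 = 0.0011375
italian: 0.1 × 0.95 × 0.7 × 0.45 × 0.85 = 0.02543625
catalan: 0.05 × 0.4 × 0.35 × 0.65 × 0.15 = 0.0006825
P(spanish | x) = 0.104203125 / 0.131459375 ≈ 0.793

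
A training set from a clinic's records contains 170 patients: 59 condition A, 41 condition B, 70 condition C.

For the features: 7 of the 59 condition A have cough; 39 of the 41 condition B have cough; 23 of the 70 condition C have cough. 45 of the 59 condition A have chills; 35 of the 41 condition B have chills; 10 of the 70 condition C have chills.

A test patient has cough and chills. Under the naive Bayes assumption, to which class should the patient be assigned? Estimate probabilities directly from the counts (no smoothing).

condition B

condition A: (59/170) × (7/59) × (45/59) ≈ 0.0314058
condition B: (41/170) × (39/41) × (35/41) ≈ 0.195839
condition C: (70/170) × (23/70) × (10/70) ≈ 0.0193277
Highest score → condition B.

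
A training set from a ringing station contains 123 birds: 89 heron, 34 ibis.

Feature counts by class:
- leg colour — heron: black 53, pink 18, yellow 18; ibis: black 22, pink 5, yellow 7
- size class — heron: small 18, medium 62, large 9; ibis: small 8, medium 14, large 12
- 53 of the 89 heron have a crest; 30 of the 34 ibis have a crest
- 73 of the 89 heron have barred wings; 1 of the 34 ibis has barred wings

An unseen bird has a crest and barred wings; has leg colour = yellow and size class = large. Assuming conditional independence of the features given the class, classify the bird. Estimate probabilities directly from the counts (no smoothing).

heron: (89/123) × (18/89) × (9/89) × (53/89) × (73/89) ≈ 0.00722834
ibis: (34/123) × (7/34) × (12/34) × (30/34) × (1/34) ≈ 0.000521265
Highest score → heron.

heron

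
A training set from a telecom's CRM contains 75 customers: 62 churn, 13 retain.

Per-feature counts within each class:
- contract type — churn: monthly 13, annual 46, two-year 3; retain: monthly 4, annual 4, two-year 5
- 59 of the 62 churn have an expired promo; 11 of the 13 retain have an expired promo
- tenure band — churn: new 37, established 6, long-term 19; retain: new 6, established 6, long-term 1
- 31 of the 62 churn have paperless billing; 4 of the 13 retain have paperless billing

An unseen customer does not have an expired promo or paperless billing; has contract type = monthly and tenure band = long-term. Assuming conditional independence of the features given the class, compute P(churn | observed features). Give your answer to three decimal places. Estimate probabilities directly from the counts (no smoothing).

0.746

churn: (62/75) × (13/62) × (3/62) × (19/62) × (31/62) ≈ 0.00128512
retain: (13/75) × (4/13) × (2/13) × (1/13) × (9/13) ≈ 0.000436959
P(churn | x) = 0.00128512 / 0.001722079 ≈ 0.746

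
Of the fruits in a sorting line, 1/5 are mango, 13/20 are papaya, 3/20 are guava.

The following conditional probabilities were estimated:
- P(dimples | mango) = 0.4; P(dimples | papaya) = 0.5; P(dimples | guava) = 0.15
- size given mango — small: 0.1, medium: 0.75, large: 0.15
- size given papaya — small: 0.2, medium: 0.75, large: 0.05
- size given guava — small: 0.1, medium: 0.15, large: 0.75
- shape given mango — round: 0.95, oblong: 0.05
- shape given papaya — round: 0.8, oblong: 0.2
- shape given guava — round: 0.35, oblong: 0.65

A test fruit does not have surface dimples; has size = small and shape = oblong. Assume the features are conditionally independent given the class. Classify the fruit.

mango: 0.2 × (1−0.4) × 0.1 × 0.05 = 0.0006
papaya: 0.65 × (1−0.5) × 0.2 × 0.2 = 0.013
guava: 0.15 × (1−0.15) × 0.1 × 0.65 = 0.0082875
Highest score → papaya.

papaya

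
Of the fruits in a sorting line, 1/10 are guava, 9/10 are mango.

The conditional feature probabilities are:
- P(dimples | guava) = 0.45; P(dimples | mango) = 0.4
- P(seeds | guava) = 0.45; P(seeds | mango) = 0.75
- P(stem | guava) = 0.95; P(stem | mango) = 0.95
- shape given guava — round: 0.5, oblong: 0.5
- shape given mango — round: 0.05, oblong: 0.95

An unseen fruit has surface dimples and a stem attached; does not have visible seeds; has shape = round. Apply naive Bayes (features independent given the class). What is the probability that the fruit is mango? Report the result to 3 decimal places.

guava: 0.1 × 0.45 × (1−0.45) × 0.95 × 0.5 = 0.01175625
mango: 0.9 × 0.4 × (1−0.75) × 0.95 × 0.05 = 0.004275
P(mango | x) = 0.004275 / 0.01603125 ≈ 0.267

0.267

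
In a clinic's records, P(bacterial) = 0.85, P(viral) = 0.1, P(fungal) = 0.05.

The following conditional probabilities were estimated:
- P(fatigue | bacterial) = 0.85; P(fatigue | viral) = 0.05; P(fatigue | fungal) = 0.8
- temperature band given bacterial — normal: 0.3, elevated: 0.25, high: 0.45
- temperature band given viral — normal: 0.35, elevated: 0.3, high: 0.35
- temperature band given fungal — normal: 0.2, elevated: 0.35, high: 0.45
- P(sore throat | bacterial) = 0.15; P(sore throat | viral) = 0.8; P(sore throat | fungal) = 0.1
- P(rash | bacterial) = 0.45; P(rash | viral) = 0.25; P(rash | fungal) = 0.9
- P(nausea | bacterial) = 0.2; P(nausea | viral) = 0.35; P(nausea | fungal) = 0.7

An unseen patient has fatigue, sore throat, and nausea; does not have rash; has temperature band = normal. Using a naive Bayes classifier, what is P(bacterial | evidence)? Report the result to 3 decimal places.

bacterial: 0.85 × 0.85 × 0.3 × 0.15 × (1−0.45) × 0.2 = 0.003576375
viral: 0.1 × 0.05 × 0.35 × 0.8 × (1−0.25) × 0.35 = 0.0003675
fungal: 0.05 × 0.8 × 0.2 × 0.1 × (1−0.9) × 0.7 = 0.000056
P(bacterial | x) = 0.003576375 / 0.003999875 ≈ 0.894

0.894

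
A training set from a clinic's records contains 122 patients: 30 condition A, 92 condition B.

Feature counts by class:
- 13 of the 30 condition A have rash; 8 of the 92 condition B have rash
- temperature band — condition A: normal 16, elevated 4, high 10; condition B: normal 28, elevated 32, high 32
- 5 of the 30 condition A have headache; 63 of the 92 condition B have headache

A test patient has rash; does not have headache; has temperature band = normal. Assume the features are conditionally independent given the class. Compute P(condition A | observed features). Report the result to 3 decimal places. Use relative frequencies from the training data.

condition A: (30/122) × (13/30) × (16/30) × (25/30) ≈ 0.0473588
condition B: (92/122) × (8/92) × (28/92) × (29/92) ≈ 0.00629087
P(condition A | x) = 0.0473588 / 0.05364967 ≈ 0.883

0.883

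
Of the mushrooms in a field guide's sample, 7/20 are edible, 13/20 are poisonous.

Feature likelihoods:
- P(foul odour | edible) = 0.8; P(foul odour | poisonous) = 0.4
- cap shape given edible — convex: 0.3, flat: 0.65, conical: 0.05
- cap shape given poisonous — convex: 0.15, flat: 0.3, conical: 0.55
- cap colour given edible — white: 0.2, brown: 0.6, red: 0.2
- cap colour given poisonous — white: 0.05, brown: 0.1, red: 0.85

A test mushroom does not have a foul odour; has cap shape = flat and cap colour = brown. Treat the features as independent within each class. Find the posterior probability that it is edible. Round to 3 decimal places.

edible: 0.35 × (1−0.8) × 0.65 × 0.6 = 0.0273
poisonous: 0.65 × (1−0.4) × 0.3 × 0.1 = 0.0117
P(edible | x) = 0.0273 / 0.039 ≈ 0.700

0.700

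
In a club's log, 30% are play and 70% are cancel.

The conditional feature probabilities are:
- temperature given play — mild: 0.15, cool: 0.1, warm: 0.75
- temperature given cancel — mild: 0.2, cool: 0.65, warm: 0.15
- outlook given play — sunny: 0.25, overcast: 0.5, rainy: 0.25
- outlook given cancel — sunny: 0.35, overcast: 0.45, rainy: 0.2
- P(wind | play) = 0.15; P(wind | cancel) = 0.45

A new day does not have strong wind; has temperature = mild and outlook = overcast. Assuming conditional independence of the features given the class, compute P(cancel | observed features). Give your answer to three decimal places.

play: 0.3 × 0.15 × 0.5 × (1−0.15) = 0.019125
cancel: 0.7 × 0.2 × 0.45 × (1−0.45) = 0.03465
P(cancel | x) = 0.03465 / 0.053775 ≈ 0.644

0.644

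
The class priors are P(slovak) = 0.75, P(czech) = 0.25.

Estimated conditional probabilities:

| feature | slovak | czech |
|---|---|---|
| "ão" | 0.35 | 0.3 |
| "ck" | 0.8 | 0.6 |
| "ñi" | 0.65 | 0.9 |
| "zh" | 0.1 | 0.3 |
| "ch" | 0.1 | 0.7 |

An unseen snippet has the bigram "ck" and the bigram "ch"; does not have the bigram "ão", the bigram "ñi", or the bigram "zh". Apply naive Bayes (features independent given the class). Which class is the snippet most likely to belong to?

slovak: 0.75 × (1−0.35) × 0.8 × (1−0.65) × (1−0.1) × 0.1 = 0.012285
czech: 0.25 × (1−0.3) × 0.6 × (1−0.9) × (1−0.3) × 0.7 = 0.005145
Highest score → slovak.

slovak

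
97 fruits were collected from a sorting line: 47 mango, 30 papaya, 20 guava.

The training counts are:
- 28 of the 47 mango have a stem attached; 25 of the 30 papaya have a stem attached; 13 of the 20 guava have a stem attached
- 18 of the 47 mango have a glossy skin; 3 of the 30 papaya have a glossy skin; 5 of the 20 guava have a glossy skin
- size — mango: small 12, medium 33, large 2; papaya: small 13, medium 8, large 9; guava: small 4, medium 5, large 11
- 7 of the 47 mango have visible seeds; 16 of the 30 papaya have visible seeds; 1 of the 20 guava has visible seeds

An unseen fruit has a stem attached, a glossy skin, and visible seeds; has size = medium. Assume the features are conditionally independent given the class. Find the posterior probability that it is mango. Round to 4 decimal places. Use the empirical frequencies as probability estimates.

0.7389

mango: (47/97) × (28/47) × (18/47) × (33/47) × (7/47) ≈ 0.0115605
papaya: (30/97) × (25/30) × (3/30) × (8/30) × (16/30) ≈ 0.00366552
guava: (20/97) × (13/20) × (5/20) × (5/20) × (1/20) ≈ 0.000418814
P(mango | x) = 0.0115605 / 0.015644834 ≈ 0.7389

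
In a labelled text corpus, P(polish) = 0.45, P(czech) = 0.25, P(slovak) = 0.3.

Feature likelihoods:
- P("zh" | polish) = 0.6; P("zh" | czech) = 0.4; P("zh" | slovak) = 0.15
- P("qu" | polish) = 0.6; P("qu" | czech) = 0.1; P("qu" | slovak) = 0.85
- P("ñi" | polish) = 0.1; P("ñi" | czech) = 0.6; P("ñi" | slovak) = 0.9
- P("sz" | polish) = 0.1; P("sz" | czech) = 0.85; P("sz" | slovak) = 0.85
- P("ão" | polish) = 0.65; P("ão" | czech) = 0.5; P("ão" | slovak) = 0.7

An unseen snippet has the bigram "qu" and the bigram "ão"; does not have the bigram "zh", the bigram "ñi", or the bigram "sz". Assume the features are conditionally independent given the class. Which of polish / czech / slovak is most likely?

polish

polish: 0.45 × (1−0.6) × 0.6 × (1−0.1) × (1−0.1) × 0.65 = 0.056862
czech: 0.25 × (1−0.4) × 0.1 × (1−0.6) × (1−0.85) × 0.5 = 0.00045
slovak: 0.3 × (1−0.15) × 0.85 × (1−0.9) × (1−0.85) × 0.7 = 0.002275875
Highest score → polish.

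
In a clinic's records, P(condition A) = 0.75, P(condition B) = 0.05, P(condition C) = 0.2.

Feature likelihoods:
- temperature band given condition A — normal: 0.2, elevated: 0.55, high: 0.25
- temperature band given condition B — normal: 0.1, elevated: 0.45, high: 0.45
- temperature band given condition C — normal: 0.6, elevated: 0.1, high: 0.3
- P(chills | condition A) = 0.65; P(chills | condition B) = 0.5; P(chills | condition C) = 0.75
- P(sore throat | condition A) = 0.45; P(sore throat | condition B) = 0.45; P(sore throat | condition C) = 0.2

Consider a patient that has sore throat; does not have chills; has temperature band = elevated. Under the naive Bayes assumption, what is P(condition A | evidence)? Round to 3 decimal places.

0.915

condition A: 0.75 × 0.55 × (1−0.65) × 0.45 = 0.06496875
condition B: 0.05 × 0.45 × (1−0.5) × 0.45 = 0.0050625
condition C: 0.2 × 0.1 × (1−0.75) × 0.2 = 0.001
P(condition A | x) = 0.06496875 / 0.07103125 ≈ 0.915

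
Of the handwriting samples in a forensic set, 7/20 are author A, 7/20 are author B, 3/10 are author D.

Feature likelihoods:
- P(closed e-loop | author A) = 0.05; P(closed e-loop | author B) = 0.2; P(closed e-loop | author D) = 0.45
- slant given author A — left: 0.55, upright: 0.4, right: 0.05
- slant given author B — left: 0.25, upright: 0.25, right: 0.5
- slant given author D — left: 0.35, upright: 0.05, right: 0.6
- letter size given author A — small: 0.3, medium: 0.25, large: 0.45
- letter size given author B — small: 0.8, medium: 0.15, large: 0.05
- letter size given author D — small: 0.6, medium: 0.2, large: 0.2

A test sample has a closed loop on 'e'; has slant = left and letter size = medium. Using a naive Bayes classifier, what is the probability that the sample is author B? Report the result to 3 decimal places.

author A: 0.35 × 0.05 × 0.55 × 0.25 = 0.00240625
author B: 0.35 × 0.2 × 0.25 × 0.15 = 0.002625
author D: 0.3 × 0.45 × 0.35 × 0.2 = 0.00945
P(author B | x) = 0.002625 / 0.01448125 ≈ 0.181

0.181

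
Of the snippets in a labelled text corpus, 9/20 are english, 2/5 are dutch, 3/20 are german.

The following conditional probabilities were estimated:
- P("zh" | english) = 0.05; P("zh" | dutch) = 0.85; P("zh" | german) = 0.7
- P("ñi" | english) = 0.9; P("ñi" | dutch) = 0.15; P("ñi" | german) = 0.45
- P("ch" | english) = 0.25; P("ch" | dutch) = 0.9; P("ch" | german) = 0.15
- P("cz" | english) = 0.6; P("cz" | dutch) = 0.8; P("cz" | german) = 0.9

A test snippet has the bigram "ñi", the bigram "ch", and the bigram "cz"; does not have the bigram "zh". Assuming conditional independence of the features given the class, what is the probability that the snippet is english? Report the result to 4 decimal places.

english: 0.45 × (1−0.05) × 0.9 × 0.25 × 0.6 = 0.0577125
dutch: 0.4 × (1−0.85) × 0.15 × 0.9 × 0.8 = 0.00648
german: 0.15 × (1−0.7) × 0.45 × 0.15 × 0.9 = 0.00273375
P(english | x) = 0.0577125 / 0.06692625 ≈ 0.8623

0.8623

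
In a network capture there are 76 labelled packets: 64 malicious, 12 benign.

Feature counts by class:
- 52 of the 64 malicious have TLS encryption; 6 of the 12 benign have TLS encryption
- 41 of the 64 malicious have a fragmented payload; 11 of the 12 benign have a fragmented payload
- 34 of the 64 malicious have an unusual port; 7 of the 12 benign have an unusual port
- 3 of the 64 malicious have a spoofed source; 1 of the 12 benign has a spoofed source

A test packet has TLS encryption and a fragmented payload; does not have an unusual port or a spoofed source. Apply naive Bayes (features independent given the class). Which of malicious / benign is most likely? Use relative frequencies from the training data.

malicious

malicious: (64/76) × (52/64) × (41/64) × (30/64) × (61/64) ≈ 0.195833
benign: (12/76) × (6/12) × (11/12) × (5/12) × (11/12) ≈ 0.0276407
Highest score → malicious.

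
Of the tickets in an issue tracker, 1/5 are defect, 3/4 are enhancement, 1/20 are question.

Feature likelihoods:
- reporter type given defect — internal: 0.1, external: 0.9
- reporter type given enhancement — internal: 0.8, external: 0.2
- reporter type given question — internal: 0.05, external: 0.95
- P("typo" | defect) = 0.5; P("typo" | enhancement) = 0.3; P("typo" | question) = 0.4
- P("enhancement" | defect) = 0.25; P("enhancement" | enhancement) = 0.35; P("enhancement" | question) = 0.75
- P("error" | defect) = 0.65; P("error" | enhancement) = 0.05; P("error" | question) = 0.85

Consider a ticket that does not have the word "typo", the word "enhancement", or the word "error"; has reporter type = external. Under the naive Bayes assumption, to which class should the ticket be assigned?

enhancement

defect: 0.2 × 0.9 × (1−0.5) × (1−0.25) × (1−0.65) = 0.023625
enhancement: 0.75 × 0.2 × (1−0.3) × (1−0.35) × (1−0.05) = 0.0648375
question: 0.05 × 0.95 × (1−0.4) × (1−0.75) × (1−0.85) = 0.00106875
Highest score → enhancement.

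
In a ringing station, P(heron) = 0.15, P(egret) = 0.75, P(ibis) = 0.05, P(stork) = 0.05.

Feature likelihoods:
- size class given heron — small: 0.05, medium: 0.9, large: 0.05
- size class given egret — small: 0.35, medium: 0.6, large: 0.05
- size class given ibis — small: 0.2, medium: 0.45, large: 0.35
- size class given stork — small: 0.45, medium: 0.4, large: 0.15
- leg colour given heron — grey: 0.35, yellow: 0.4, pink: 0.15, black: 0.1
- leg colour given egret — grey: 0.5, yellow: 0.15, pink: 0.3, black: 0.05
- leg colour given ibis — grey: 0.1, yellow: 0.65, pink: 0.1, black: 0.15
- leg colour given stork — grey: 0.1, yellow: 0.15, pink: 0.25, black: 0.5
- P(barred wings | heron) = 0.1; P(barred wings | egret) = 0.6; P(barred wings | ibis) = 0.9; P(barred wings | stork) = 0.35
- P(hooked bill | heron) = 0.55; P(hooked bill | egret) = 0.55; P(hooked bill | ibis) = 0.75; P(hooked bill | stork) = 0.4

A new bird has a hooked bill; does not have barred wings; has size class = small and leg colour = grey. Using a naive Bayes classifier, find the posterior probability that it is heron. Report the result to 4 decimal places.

heron: 0.15 × 0.05 × 0.35 × (1−0.1) × 0.55 = 0.001299375
egret: 0.75 × 0.35 × 0.5 × (1−0.6) × 0.55 = 0.028875
ibis: 0.05 × 0.2 × 0.1 × (1−0.9) × 0.75 = 0.000075
stork: 0.05 × 0.45 × 0.1 × (1−0.35) × 0.4 = 0.000585
P(heron | x) = 0.001299375 / 0.030834375 ≈ 0.0421

0.0421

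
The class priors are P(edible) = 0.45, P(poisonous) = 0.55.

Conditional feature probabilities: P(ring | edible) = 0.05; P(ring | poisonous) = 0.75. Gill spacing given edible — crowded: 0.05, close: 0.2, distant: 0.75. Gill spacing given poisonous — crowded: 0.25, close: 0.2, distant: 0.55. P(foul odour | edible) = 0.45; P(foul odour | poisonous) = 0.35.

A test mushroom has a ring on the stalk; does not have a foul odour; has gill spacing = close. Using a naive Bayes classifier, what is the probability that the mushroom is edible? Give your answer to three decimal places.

0.044

edible: 0.45 × 0.05 × 0.2 × (1−0.45) = 0.002475
poisonous: 0.55 × 0.75 × 0.2 × (1−0.35) = 0.053625
P(edible | x) = 0.002475 / 0.0561 ≈ 0.044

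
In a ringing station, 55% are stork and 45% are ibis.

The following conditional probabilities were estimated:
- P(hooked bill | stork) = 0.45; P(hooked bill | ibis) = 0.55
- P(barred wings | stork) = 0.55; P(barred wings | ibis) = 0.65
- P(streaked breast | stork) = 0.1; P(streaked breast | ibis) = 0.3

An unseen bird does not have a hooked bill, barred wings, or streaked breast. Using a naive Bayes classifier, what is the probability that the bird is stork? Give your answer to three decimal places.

stork: 0.55 × (1−0.45) × (1−0.55) × (1−0.1) = 0.1225125
ibis: 0.45 × (1−0.55) × (1−0.65) × (1−0.3) = 0.0496125
P(stork | x) = 0.1225125 / 0.172125 ≈ 0.712

0.712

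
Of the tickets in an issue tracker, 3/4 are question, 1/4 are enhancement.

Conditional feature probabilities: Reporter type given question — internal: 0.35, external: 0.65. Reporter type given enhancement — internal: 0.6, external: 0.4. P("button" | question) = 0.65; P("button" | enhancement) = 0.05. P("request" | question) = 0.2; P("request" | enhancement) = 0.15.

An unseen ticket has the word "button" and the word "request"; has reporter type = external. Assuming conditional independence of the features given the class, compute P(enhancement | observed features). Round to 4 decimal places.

0.0117

question: 0.75 × 0.65 × 0.65 × 0.2 = 0.063375
enhancement: 0.25 × 0.4 × 0.05 × 0.15 = 0.00075
P(enhancement | x) = 0.00075 / 0.064125 ≈ 0.0117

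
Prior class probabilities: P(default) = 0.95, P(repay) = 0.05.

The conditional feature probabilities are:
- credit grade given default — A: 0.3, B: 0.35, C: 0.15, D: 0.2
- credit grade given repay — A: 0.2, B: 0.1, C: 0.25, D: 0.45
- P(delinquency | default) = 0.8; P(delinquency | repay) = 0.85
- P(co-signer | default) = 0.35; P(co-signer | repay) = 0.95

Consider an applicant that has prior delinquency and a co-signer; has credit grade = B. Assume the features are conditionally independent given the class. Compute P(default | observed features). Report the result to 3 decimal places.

0.958

default: 0.95 × 0.35 × 0.8 × 0.35 = 0.0931
repay: 0.05 × 0.1 × 0.85 × 0.95 = 0.0040375
P(default | x) = 0.0931 / 0.0971375 ≈ 0.958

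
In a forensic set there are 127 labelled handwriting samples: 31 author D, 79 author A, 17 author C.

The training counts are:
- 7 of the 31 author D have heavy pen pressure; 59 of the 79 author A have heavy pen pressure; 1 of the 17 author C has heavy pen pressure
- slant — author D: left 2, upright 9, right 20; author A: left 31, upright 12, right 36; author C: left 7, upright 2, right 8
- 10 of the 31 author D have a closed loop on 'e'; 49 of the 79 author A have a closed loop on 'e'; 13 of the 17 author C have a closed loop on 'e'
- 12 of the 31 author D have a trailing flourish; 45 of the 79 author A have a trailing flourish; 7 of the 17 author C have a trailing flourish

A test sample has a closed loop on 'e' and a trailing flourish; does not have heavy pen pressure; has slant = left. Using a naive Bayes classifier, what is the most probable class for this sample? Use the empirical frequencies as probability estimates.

author D: (31/127) × (24/31) × (2/31) × (10/31) × (12/31) ≈ 0.00152242
author A: (79/127) × (20/79) × (31/79) × (49/79) × (45/79) ≈ 0.0218331
author C: (17/127) × (16/17) × (7/17) × (13/17) × (7/17) ≈ 0.0163346
Highest score → author A.

author A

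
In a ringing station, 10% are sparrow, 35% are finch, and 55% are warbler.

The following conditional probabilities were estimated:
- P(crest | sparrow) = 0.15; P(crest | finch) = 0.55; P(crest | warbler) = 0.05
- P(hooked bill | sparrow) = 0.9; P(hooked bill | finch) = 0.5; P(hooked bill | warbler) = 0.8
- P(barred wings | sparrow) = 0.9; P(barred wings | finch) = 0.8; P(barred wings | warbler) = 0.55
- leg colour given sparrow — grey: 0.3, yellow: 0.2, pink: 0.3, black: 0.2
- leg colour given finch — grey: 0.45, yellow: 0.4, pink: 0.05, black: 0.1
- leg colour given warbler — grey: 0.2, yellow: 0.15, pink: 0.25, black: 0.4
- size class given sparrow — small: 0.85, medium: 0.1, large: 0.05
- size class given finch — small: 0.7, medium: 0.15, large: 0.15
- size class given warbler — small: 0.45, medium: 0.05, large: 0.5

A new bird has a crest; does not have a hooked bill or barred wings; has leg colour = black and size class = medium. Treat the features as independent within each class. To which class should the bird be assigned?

finch

sparrow: 0.1 × 0.15 × (1−0.9) × (1−0.9) × 0.2 × 0.1 = 0.000003
finch: 0.35 × 0.55 × (1−0.5) × (1−0.8) × 0.1 × 0.15 = 0.00028875
warbler: 0.55 × 0.05 × (1−0.8) × (1−0.55) × 0.4 × 0.05 = 0.0000495
Highest score → finch.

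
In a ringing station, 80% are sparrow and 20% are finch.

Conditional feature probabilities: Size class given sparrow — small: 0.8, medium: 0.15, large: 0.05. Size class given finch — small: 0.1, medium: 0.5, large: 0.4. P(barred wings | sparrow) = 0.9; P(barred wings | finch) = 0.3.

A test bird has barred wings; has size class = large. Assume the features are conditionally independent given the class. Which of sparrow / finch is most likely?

sparrow

sparrow: 0.8 × 0.05 × 0.9 = 0.036
finch: 0.2 × 0.4 × 0.3 = 0.024
Highest score → sparrow.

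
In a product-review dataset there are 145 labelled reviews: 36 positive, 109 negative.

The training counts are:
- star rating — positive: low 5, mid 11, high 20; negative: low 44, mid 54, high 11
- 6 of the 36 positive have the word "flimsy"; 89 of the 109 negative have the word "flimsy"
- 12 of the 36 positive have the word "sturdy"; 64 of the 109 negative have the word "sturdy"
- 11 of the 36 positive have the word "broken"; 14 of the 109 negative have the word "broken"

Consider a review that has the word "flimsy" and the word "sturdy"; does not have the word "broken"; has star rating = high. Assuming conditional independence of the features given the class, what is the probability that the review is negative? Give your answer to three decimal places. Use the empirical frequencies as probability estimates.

positive: (36/145) × (20/36) × (6/36) × (12/36) × (25/36) ≈ 0.00532141
negative: (109/145) × (11/109) × (89/109) × (64/109) × (95/109) ≈ 0.0316985
P(negative | x) = 0.0316985 / 0.03701991 ≈ 0.856

0.856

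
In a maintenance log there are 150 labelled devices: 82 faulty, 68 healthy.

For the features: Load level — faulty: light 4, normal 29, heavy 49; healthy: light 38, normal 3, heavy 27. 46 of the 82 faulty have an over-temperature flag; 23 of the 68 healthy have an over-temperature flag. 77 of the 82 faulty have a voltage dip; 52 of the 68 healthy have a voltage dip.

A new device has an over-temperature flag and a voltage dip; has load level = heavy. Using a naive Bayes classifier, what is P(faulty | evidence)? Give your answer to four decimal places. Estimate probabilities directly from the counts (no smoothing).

faulty: (82/150) × (49/82) × (46/82) × (77/82) ≈ 0.172078
healthy: (68/150) × (27/68) × (23/68) × (52/68) ≈ 0.0465571
P(faulty | x) = 0.172078 / 0.2186351 ≈ 0.7871

0.7871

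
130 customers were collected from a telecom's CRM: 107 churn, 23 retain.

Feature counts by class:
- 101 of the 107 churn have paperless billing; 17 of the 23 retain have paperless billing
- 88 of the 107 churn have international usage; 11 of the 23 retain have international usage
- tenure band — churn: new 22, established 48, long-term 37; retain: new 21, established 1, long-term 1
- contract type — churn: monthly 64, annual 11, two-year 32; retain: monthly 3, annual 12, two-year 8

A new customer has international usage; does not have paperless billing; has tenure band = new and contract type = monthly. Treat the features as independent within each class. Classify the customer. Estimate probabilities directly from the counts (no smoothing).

churn: (107/130) × (6/107) × (88/107) × (22/107) × (64/107) ≈ 0.00466812
retain: (23/130) × (6/23) × (11/23) × (21/23) × (3/23) ≈ 0.0026288
Highest score → churn.

churn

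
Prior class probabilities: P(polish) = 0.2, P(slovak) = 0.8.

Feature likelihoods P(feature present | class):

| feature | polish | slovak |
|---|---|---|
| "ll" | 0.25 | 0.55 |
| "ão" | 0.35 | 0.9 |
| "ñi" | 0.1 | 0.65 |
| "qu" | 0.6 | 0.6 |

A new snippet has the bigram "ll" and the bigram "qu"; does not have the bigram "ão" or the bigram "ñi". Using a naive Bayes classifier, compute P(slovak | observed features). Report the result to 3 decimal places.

0.345

polish: 0.2 × 0.25 × (1−0.35) × (1−0.1) × 0.6 = 0.01755
slovak: 0.8 × 0.55 × (1−0.9) × (1−0.65) × 0.6 = 0.00924
P(slovak | x) = 0.00924 / 0.02679 ≈ 0.345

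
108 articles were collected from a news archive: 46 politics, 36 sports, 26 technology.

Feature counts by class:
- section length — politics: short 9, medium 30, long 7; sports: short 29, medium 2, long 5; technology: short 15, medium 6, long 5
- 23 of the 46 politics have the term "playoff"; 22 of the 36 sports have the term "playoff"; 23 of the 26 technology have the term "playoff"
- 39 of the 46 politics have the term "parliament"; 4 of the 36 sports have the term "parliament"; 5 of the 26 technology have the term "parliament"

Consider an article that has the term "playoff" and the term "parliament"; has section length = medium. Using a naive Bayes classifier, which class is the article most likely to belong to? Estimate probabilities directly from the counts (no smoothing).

politics: (46/108) × (30/46) × (23/46) × (39/46) ≈ 0.117754
sports: (36/108) × (2/36) × (22/36) × (4/36) ≈ 0.00125743
technology: (26/108) × (6/26) × (23/26) × (5/26) ≈ 0.00945102
Highest score → politics.

politics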